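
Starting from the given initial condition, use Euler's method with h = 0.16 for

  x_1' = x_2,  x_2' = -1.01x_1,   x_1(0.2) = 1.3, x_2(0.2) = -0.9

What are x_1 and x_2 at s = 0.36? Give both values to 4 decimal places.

Euler on (x_1,x_2): x_1_{n+1} = x_1_n + h·x_1', x_2_{n+1} = x_2_n + h·x_2'.
0.200000: (1.300000, -0.900000); f=(-0.900000, -1.313000) → (1.156000, -1.110080)
(x_1(0.36), x_2(0.36)) ≈ (1.1560, -1.1101)

1.1560, -1.1101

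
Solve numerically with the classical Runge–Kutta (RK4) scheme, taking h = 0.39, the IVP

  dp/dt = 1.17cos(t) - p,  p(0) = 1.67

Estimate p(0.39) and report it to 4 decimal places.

RK4: k1 = f(t_n, p_n); k2 = f(t_n + h/2, p_n + (h/2)·k1); k3 = f(t_n + h/2, p_n + (h/2)·k2); k4 = f(t_n + h, p_n + h·k3); p_{n+1} = p_n + (h/6)·(k1 + 2k2 + 2k3 + k4).
t=0.000000, p=1.670000:
  k1 = f(0.000000, 1.670000) = -0.500000
  k2 = f(0.195000, 1.572500) = -0.424674
  k3 = f(0.195000, 1.587189) = -0.439363
  k4 = f(0.390000, 1.498649) = -0.416505
  p ← 1.670000 + (0.39/6)·(k1 + 2k2 + 2k3 + k4) = 1.498102
p(0.39) ≈ 1.4981

1.4981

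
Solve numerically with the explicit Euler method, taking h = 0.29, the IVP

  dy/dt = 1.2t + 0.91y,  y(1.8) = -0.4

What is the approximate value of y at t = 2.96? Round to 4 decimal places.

3.3818

Euler: y_{n+1} = y_n + h·f(t_n, y_n).
t=1.800000, y=-0.400000: f=1.796000 → y ← -0.400000 + 0.29·1.796000 = 0.120840
t=2.090000, y=0.120840: f=2.617964 → y ← 0.120840 + 0.29·2.617964 = 0.880050
t=2.380000, y=0.880050: f=3.656845 → y ← 0.880050 + 0.29·3.656845 = 1.940535
t=2.670000, y=1.940535: f=4.969887 → y ← 1.940535 + 0.29·4.969887 = 3.381802
y(2.96) ≈ 3.3818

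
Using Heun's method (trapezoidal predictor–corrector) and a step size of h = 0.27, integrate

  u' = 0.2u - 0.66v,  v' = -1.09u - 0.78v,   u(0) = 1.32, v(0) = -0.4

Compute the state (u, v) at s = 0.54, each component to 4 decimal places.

1.7294, -0.9859

Heun on (u,v): k1 = f(s_n, state_n); k2 = f(s_n + h, state_n + h·k1); state_{n+1} = state_n + (h/2)·(k1 + k2).
0.000000: (1.320000, -0.400000)
  k1 = (0.528000, -1.126800)
  predictor → (1.462560, -0.704236)
  k2 = (0.757308, -1.044886)
  → (1.493517, -0.693178)
0.270000: (1.493517, -0.693178)
  k1 = (0.756201, -1.087254)
  predictor → (1.697691, -0.986736)
  k2 = (0.990784, -1.080829)
  → (1.729359, -0.985869)
(u(0.54), v(0.54)) ≈ (1.7294, -0.9859)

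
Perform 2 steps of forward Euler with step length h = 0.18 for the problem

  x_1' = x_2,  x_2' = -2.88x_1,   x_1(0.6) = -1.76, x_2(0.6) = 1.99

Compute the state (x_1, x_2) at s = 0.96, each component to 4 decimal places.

-0.8794, 3.6291

Euler on (x_1,x_2): x_1_{n+1} = x_1_n + h·x_1', x_2_{n+1} = x_2_n + h·x_2'.
0.600000: (-1.760000, 1.990000); f=(1.990000, 5.068800) → (-1.401800, 2.902384)
0.780000: (-1.401800, 2.902384); f=(2.902384, 4.037184) → (-0.879371, 3.629077)
(x_1(0.96), x_2(0.96)) ≈ (-0.8794, 3.6291)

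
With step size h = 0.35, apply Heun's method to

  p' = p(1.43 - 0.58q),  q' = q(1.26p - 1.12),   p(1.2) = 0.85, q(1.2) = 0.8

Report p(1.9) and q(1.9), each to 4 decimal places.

Heun on (p,q): k1 = f(s_n, state_n); k2 = f(s_n + h, state_n + h·k1); state_{n+1} = state_n + (h/2)·(k1 + k2).
1.200000: (0.850000, 0.800000)
  k1 = (0.821100, -0.039200)
  predictor → (1.137385, 0.786280)
  k2 = (1.107765, 0.246188)
  → (1.187551, 0.836223)
1.550000: (1.187551, 0.836223)
  k1 = (1.122225, 0.314683)
  predictor → (1.580330, 0.946362)
  k2 = (1.392445, 0.824486)
  → (1.627619, 1.035577)
(p(1.9), q(1.9)) ≈ (1.6276, 1.0356)

1.6276, 1.0356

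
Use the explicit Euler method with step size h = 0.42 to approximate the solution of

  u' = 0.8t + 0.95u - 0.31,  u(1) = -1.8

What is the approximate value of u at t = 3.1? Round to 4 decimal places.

-5.3024

Euler: u_{n+1} = u_n + h·f(t_n, u_n).
t=1.000000, u=-1.800000: f=-1.220000 → u ← -1.800000 + 0.42·(-1.220000) = -2.312400
t=1.420000, u=-2.312400: f=-1.370780 → u ← -2.312400 + 0.42·(-1.370780) = -2.888128
t=1.840000, u=-2.888128: f=-1.581721 → u ← -2.888128 + 0.42·(-1.581721) = -3.552451
t=2.260000, u=-3.552451: f=-1.876828 → u ← -3.552451 + 0.42·(-1.876828) = -4.340718
t=2.680000, u=-4.340718: f=-2.289682 → u ← -4.340718 + 0.42·(-2.289682) = -5.302385
u(3.1) ≈ -5.3024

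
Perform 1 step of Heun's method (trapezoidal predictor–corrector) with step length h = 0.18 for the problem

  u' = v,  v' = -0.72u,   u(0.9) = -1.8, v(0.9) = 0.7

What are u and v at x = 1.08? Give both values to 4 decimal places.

-1.6530, 0.9251

Heun on (u,v): k1 = f(x_n, state_n); k2 = f(x_n + h, state_n + h·k1); state_{n+1} = state_n + (h/2)·(k1 + k2).
0.900000: (-1.800000, 0.700000)
  k1 = (0.700000, 1.296000)
  predictor → (-1.674000, 0.933280)
  k2 = (0.933280, 1.205280)
  → (-1.653005, 0.925115)
(u(1.08), v(1.08)) ≈ (-1.6530, 0.9251)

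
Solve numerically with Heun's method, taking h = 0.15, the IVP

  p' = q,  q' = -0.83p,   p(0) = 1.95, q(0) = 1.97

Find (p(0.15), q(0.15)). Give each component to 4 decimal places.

2.2273, 1.7088

Heun on (p,q): k1 = f(t_n, state_n); k2 = f(t_n + h, state_n + h·k1); state_{n+1} = state_n + (h/2)·(k1 + k2).
0.000000: (1.950000, 1.970000)
  k1 = (1.970000, -1.618500)
  predictor → (2.245500, 1.727225)
  k2 = (1.727225, -1.863765)
  → (2.227292, 1.708830)
(p(0.15), q(0.15)) ≈ (2.2273, 1.7088)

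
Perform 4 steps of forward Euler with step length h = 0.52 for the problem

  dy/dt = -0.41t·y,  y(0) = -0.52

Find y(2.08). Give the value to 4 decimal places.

-0.2402

Euler: y_{n+1} = y_n + h·f(t_n, y_n).
t=0.000000, y=-0.520000: f=0.000000 → y ← -0.520000 + 0.52·0.000000 = -0.520000
t=0.520000, y=-0.520000: f=0.110864 → y ← -0.520000 + 0.52·0.110864 = -0.462351
t=1.040000, y=-0.462351: f=0.197146 → y ← -0.462351 + 0.52·0.197146 = -0.359835
t=1.560000, y=-0.359835: f=0.230150 → y ← -0.359835 + 0.52·0.230150 = -0.240157
y(2.08) ≈ -0.2402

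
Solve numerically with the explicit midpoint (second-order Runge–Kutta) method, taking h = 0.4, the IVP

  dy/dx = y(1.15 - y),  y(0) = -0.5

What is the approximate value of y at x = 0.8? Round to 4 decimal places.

Midpoint: k1 = f(x_n, y_n); k2 = f(x_n + h/2, y_n + (h/2)·k1); y_{n+1} = y_n + h·k2.
x=0.000000, y=-0.500000:
  k1 = f(0.000000, -0.500000) = -0.825000
  k2 = f(0.200000, -0.665000) = -1.206975
  y ← -0.500000 + 0.4·(-1.206975) = -0.982790
x=0.400000, y=-0.982790:
  k1 = f(0.400000, -0.982790) = -2.096085
  k2 = f(0.600000, -1.402007) = -3.577931
  y ← -0.982790 + 0.4·(-3.577931) = -2.413963
y(0.8) ≈ -2.4140

-2.4140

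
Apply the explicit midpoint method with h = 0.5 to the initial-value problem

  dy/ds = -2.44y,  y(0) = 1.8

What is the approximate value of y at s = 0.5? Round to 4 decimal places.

0.9436

Midpoint: k1 = f(s_n, y_n); k2 = f(s_n + h/2, y_n + (h/2)·k1); y_{n+1} = y_n + h·k2.
s=0.000000, y=1.800000:
  k1 = f(0.000000, 1.800000) = -4.392000
  k2 = f(0.250000, 0.702000) = -1.712880
  y ← 1.800000 + 0.5·(-1.712880) = 0.943560
y(0.5) ≈ 0.9436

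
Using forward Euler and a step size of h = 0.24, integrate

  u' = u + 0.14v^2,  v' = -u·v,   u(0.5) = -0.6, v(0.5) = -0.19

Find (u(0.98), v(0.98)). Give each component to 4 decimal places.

-0.9195, -0.2561

Euler on (u,v): u_{n+1} = u_n + h·u', v_{n+1} = v_n + h·v'.
0.500000: (-0.600000, -0.190000); f=(-0.594946, -0.114000) → (-0.742787, -0.217360)
0.740000: (-0.742787, -0.217360); f=(-0.736173, -0.161452) → (-0.919468, -0.256109)
(u(0.98), v(0.98)) ≈ (-0.9195, -0.2561)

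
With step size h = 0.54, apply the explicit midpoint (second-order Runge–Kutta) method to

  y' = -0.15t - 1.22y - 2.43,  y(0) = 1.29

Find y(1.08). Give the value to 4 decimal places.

-1.0326

Midpoint: k1 = f(t_n, y_n); k2 = f(t_n + h/2, y_n + (h/2)·k1); y_{n+1} = y_n + h·k2.
t=0.000000, y=1.290000:
  k1 = f(0.000000, 1.290000) = -4.003800
  k2 = f(0.270000, 0.208974) = -2.725448
  y ← 1.290000 + 0.54·(-2.725448) = -0.181742
t=0.540000, y=-0.181742:
  k1 = f(0.540000, -0.181742) = -2.289275
  k2 = f(0.810000, -0.799846) = -1.575688
  y ← -0.181742 + 0.54·(-1.575688) = -1.032613
y(1.08) ≈ -1.0326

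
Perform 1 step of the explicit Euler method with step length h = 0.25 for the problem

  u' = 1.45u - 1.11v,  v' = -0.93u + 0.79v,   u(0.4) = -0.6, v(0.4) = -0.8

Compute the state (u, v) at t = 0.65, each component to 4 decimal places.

Euler on (u,v): u_{n+1} = u_n + h·u', v_{n+1} = v_n + h·v'.
0.400000: (-0.600000, -0.800000); f=(0.018000, -0.074000) → (-0.595500, -0.818500)
(u(0.65), v(0.65)) ≈ (-0.5955, -0.8185)

-0.5955, -0.8185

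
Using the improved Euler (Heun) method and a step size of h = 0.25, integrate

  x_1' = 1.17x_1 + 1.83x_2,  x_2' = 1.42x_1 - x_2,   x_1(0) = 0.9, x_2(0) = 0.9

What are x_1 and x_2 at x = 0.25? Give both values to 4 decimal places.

Heun on (x_1,x_2): k1 = f(x_n, state_n); k2 = f(x_n + h, state_n + h·k1); state_{n+1} = state_n + (h/2)·(k1 + k2).
0.000000: (0.900000, 0.900000)
  k1 = (2.700000, 0.378000)
  predictor → (1.575000, 0.994500)
  k2 = (3.662685, 1.242000)
  → (1.695336, 1.102500)
(x_1(0.25), x_2(0.25)) ≈ (1.6953, 1.1025)

1.6953, 1.1025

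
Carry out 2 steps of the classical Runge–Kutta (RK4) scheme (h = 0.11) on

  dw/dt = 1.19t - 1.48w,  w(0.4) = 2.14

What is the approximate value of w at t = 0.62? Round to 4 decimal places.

1.6606

RK4: k1 = f(t_n, w_n); k2 = f(t_n + h/2, w_n + (h/2)·k1); k3 = f(t_n + h/2, w_n + (h/2)·k2); k4 = f(t_n + h, w_n + h·k3); w_{n+1} = w_n + (h/6)·(k1 + 2k2 + 2k3 + k4).
t=0.400000, w=2.140000:
  k1 = f(0.400000, 2.140000) = -2.691200
  k2 = f(0.455000, 1.991984) = -2.406686
  k3 = f(0.455000, 2.007632) = -2.429846
  k4 = f(0.510000, 1.872717) = -2.164721
  w ← 2.140000 + (0.11/6)·(k1 + 2k2 + 2k3 + k4) = 1.873635
t=0.510000, w=1.873635:
  k1 = f(0.510000, 1.873635) = -2.166080
  k2 = f(0.565000, 1.754501) = -1.924311
  k3 = f(0.565000, 1.767798) = -1.943991
  k4 = f(0.620000, 1.659796) = -1.718698
  w ← 1.873635 + (0.11/6)·(k1 + 2k2 + 2k3 + k4) = 1.660577
w(0.62) ≈ 1.6606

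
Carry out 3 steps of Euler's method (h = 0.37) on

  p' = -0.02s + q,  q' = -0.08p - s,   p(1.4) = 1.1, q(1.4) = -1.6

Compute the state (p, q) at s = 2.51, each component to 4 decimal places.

Euler on (p,q): p_{n+1} = p_n + h·p', q_{n+1} = q_n + h·q'.
1.400000: (1.100000, -1.600000); f=(-1.628000, -1.488000) → (0.497640, -2.150560)
1.770000: (0.497640, -2.150560); f=(-2.185960, -1.809811) → (-0.311165, -2.820190)
2.140000: (-0.311165, -2.820190); f=(-2.862990, -2.115107) → (-1.370472, -3.602780)
(p(2.51), q(2.51)) ≈ (-1.3705, -3.6028)

-1.3705, -3.6028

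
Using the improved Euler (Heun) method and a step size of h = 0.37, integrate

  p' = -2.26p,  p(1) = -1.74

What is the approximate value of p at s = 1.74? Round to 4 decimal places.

Heun: k1 = f(s_n, p_n); k2 = f(s_n + h, p_n + h·k1); p_{n+1} = p_n + (h/2)·(k1 + k2).
s=1.000000, p=-1.740000:
  k1 = f(1.000000, -1.740000) = 3.932400
  k2 = f(1.370000, -0.285012) = 0.644127
  p ← -1.740000 + (0.37/2)·(3.932400 + 0.644127) = -0.893342
s=1.370000, p=-0.893342:
  k1 = f(1.370000, -0.893342) = 2.018954
  k2 = f(1.740000, -0.146329) = 0.330705
  p ← -0.893342 + (0.37/2)·(2.018954 + 0.330705) = -0.458656
p(1.74) ≈ -0.4587

-0.4587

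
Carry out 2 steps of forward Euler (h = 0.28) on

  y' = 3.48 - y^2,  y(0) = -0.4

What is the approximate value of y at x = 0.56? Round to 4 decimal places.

1.4255

Euler: y_{n+1} = y_n + h·f(x_n, y_n).
x=0.000000, y=-0.400000: f=3.320000 → y ← -0.400000 + 0.28·3.320000 = 0.529600
x=0.280000, y=0.529600: f=3.199524 → y ← 0.529600 + 0.28·3.199524 = 1.425467
y(0.56) ≈ 1.4255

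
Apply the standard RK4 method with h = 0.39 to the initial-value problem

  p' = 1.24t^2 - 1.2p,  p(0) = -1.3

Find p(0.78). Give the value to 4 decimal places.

-0.3522

RK4: k1 = f(t_n, p_n); k2 = f(t_n + h/2, p_n + (h/2)·k1); k3 = f(t_n + h/2, p_n + (h/2)·k2); k4 = f(t_n + h, p_n + h·k3); p_{n+1} = p_n + (h/6)·(k1 + 2k2 + 2k3 + k4).
t=0.000000, p=-1.300000:
  k1 = f(0.000000, -1.300000) = 1.560000
  k2 = f(0.195000, -0.995800) = 1.242111
  k3 = f(0.195000, -1.057788) = 1.316497
  k4 = f(0.390000, -0.786566) = 1.132483
  p ← -1.300000 + (0.39/6)·(k1 + 2k2 + 2k3 + k4) = -0.792370
t=0.390000, p=-0.792370:
  k1 = f(0.390000, -0.792370) = 1.139447
  k2 = f(0.585000, -0.570177) = 1.108572
  k3 = f(0.585000, -0.576198) = 1.115797
  k4 = f(0.780000, -0.357209) = 1.183067
  p ← -0.792370 + (0.39/6)·(k1 + 2k2 + 2k3 + k4) = -0.352238
p(0.78) ≈ -0.3522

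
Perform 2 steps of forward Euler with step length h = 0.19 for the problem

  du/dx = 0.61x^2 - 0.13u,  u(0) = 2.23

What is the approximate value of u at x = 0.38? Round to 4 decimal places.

Euler: u_{n+1} = u_n + h·f(x_n, u_n).
x=0.000000, u=2.230000: f=-0.289900 → u ← 2.230000 + 0.19·(-0.289900) = 2.174919
x=0.190000, u=2.174919: f=-0.260718 → u ← 2.174919 + 0.19·(-0.260718) = 2.125382
u(0.38) ≈ 2.1254

2.1254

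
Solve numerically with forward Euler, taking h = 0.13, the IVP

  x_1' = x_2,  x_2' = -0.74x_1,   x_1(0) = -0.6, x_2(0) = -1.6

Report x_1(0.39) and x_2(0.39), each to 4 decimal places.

Euler on (x_1,x_2): x_1_{n+1} = x_1_n + h·x_1', x_2_{n+1} = x_2_n + h·x_2'.
0.000000: (-0.600000, -1.600000); f=(-1.600000, 0.444000) → (-0.808000, -1.542280)
0.130000: (-0.808000, -1.542280); f=(-1.542280, 0.597920) → (-1.008496, -1.464550)
0.260000: (-1.008496, -1.464550); f=(-1.464550, 0.746287) → (-1.198888, -1.367533)
(x_1(0.39), x_2(0.39)) ≈ (-1.1989, -1.3675)

-1.1989, -1.3675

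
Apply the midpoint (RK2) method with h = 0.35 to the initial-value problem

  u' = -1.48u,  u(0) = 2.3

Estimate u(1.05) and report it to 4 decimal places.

0.5380

Midpoint: k1 = f(s_n, u_n); k2 = f(s_n + h/2, u_n + (h/2)·k1); u_{n+1} = u_n + h·k2.
s=0.000000, u=2.300000:
  k1 = f(0.000000, 2.300000) = -3.404000
  k2 = f(0.175000, 1.704300) = -2.522364
  u ← 2.300000 + 0.35·(-2.522364) = 1.417173
s=0.350000, u=1.417173:
  k1 = f(0.350000, 1.417173) = -2.097415
  k2 = f(0.525000, 1.050125) = -1.554185
  u ← 1.417173 + 0.35·(-1.554185) = 0.873208
s=0.700000, u=0.873208:
  k1 = f(0.700000, 0.873208) = -1.292348
  k2 = f(0.875000, 0.647047) = -0.957630
  u ← 0.873208 + 0.35·(-0.957630) = 0.538038
u(1.05) ≈ 0.5380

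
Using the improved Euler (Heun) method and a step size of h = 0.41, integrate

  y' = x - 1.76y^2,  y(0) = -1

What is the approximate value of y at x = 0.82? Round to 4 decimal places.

Heun: k1 = f(x_n, y_n); k2 = f(x_n + h, y_n + h·k1); y_{n+1} = y_n + (h/2)·(k1 + k2).
x=0.000000, y=-1.000000:
  k1 = f(0.000000, -1.000000) = -1.760000
  k2 = f(0.410000, -1.721600) = -4.806476
  y ← -1.000000 + (0.41/2)·(-1.760000 + (-4.806476)) = -2.346127
x=0.410000, y=-2.346127:
  k1 = f(0.410000, -2.346127) = -9.277593
  k2 = f(0.820000, -6.149941) = -65.746314
  y ← -2.346127 + (0.41/2)·(-9.277593 + (-65.746314)) = -17.726028
y(0.82) ≈ -17.7260

-17.7260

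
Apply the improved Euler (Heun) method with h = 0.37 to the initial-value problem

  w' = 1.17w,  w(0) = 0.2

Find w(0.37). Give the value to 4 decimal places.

0.3053

Heun: k1 = f(s_n, w_n); k2 = f(s_n + h, w_n + h·k1); w_{n+1} = w_n + (h/2)·(k1 + k2).
s=0.000000, w=0.200000:
  k1 = f(0.000000, 0.200000) = 0.234000
  k2 = f(0.370000, 0.286580) = 0.335299
  w ← 0.200000 + (0.37/2)·(0.234000 + 0.335299) = 0.305320
w(0.37) ≈ 0.3053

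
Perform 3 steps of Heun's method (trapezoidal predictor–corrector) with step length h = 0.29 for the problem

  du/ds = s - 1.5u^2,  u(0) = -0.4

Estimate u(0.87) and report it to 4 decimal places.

-0.2431

Heun: k1 = f(s_n, u_n); k2 = f(s_n + h, u_n + h·k1); u_{n+1} = u_n + (h/2)·(k1 + k2).
s=0.000000, u=-0.400000:
  k1 = f(0.000000, -0.400000) = -0.240000
  k2 = f(0.290000, -0.469600) = -0.040786
  u ← -0.400000 + (0.29/2)·(-0.240000 + (-0.040786)) = -0.440714
s=0.290000, u=-0.440714:
  k1 = f(0.290000, -0.440714) = -0.001343
  k2 = f(0.580000, -0.441104) = 0.288141
  u ← -0.440714 + (0.29/2)·(-0.001343 + 0.288141) = -0.399128
s=0.580000, u=-0.399128:
  k1 = f(0.580000, -0.399128) = 0.341045
  k2 = f(0.870000, -0.300225) = 0.734797
  u ← -0.399128 + (0.29/2)·(0.341045 + 0.734797) = -0.243131
u(0.87) ≈ -0.2431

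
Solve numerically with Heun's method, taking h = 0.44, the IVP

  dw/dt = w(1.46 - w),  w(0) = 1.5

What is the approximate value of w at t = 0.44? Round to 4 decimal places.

1.4824

Heun: k1 = f(t_n, w_n); k2 = f(t_n + h, w_n + h·k1); w_{n+1} = w_n + (h/2)·(k1 + k2).
t=0.000000, w=1.500000:
  k1 = f(0.000000, 1.500000) = -0.060000
  k2 = f(0.440000, 1.473600) = -0.020041
  w ← 1.500000 + (0.44/2)·(-0.060000 + (-0.020041)) = 1.482391
w(0.44) ≈ 1.4824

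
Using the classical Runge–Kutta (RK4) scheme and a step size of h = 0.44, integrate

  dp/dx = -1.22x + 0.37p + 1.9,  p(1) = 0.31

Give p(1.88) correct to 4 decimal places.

RK4: k1 = f(x_n, p_n); k2 = f(x_n + h/2, p_n + (h/2)·k1); k3 = f(x_n + h/2, p_n + (h/2)·k2); k4 = f(x_n + h, p_n + h·k3); p_{n+1} = p_n + (h/6)·(k1 + 2k2 + 2k3 + k4).
x=1.000000, p=0.310000:
  k1 = f(1.000000, 0.310000) = 0.794700
  k2 = f(1.220000, 0.484834) = 0.590989
  k3 = f(1.220000, 0.440017) = 0.574406
  k4 = f(1.440000, 0.562739) = 0.351413
  p ← 0.310000 + (0.44/6)·(k1 + 2k2 + 2k3 + k4) = 0.564973
x=1.440000, p=0.564973:
  k1 = f(1.440000, 0.564973) = 0.352240
  k2 = f(1.660000, 0.642466) = 0.112512
  k3 = f(1.660000, 0.589726) = 0.092998
  k4 = f(1.880000, 0.605892) = -0.169420
  p ← 0.564973 + (0.44/6)·(k1 + 2k2 + 2k3 + k4) = 0.608521
p(1.88) ≈ 0.6085

0.6085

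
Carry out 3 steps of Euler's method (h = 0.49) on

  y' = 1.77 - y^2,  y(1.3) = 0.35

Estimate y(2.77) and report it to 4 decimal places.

1.3182

Euler: y_{n+1} = y_n + h·f(x_n, y_n).
x=1.300000, y=0.350000: f=1.647500 → y ← 0.350000 + 0.49·1.647500 = 1.157275
x=1.790000, y=1.157275: f=0.430715 → y ← 1.157275 + 0.49·0.430715 = 1.368325
x=2.280000, y=1.368325: f=-0.102314 → y ← 1.368325 + 0.49·(-0.102314) = 1.318191
y(2.77) ≈ 1.3182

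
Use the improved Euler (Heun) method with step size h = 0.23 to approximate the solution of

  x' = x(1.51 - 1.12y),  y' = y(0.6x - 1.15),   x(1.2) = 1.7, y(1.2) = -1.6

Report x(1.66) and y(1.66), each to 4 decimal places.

7.5225, -2.4744

Heun on (x,y): k1 = f(t_n, state_n); k2 = f(t_n + h, state_n + h·k1); state_{n+1} = state_n + (h/2)·(k1 + k2).
1.200000: (1.700000, -1.600000)
  k1 = (5.613400, 0.208000)
  predictor → (2.991082, -1.552160)
  k2 = (9.716288, -1.000599)
  → (3.462914, -1.691149)
1.430000: (3.462914, -1.691149)
  k1 = (11.788060, -1.568961)
  predictor → (6.174168, -2.052010)
  k2 = (23.512781, -5.241861)
  → (7.522511, -2.474393)
(x(1.66), y(1.66)) ≈ (7.5225, -2.4744)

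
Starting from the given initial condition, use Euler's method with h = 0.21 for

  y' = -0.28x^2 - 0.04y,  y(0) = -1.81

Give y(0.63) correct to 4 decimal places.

-1.7777

Euler: y_{n+1} = y_n + h·f(x_n, y_n).
x=0.000000, y=-1.810000: f=0.072400 → y ← -1.810000 + 0.21·0.072400 = -1.794796
x=0.210000, y=-1.794796: f=0.059444 → y ← -1.794796 + 0.21·0.059444 = -1.782313
x=0.420000, y=-1.782313: f=0.021901 → y ← -1.782313 + 0.21·0.021901 = -1.777714
y(0.63) ≈ -1.7777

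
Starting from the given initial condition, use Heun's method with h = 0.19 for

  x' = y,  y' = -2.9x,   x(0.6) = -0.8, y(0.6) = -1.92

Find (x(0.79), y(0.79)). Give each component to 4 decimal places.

-1.1229, -1.3787

Heun on (x,y): k1 = f(t_n, state_n); k2 = f(t_n + h, state_n + h·k1); state_{n+1} = state_n + (h/2)·(k1 + k2).
0.600000: (-0.800000, -1.920000)
  k1 = (-1.920000, 2.320000)
  predictor → (-1.164800, -1.479200)
  k2 = (-1.479200, 3.377920)
  → (-1.122924, -1.378698)
(x(0.79), y(0.79)) ≈ (-1.1229, -1.3787)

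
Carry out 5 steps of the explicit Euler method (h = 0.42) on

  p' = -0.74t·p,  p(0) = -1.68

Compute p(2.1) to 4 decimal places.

-0.3138

Euler: p_{n+1} = p_n + h·f(t_n, p_n).
t=0.000000, p=-1.680000: f=0.000000 → p ← -1.680000 + 0.42·0.000000 = -1.680000
t=0.420000, p=-1.680000: f=0.522144 → p ← -1.680000 + 0.42·0.522144 = -1.460700
t=0.840000, p=-1.460700: f=0.907971 → p ← -1.460700 + 0.42·0.907971 = -1.079352
t=1.260000, p=-1.079352: f=1.006388 → p ← -1.079352 + 0.42·1.006388 = -0.656669
t=1.680000, p=-0.656669: f=0.816371 → p ← -0.656669 + 0.42·0.816371 = -0.313793
p(2.1) ≈ -0.3138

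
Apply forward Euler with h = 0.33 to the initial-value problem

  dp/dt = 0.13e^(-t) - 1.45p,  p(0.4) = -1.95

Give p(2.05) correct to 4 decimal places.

-0.0529

Euler: p_{n+1} = p_n + h·f(t_n, p_n).
t=0.400000, p=-1.950000: f=2.914642 → p ← -1.950000 + 0.33·2.914642 = -0.988168
t=0.730000, p=-0.988168: f=1.495492 → p ← -0.988168 + 0.33·1.495492 = -0.494656
t=1.060000, p=-0.494656: f=0.762290 → p ← -0.494656 + 0.33·0.762290 = -0.243100
t=1.390000, p=-0.243100: f=0.384875 → p ← -0.243100 + 0.33·0.384875 = -0.116091
t=1.720000, p=-0.116091: f=0.191611 → p ← -0.116091 + 0.33·0.191611 = -0.052860
p(2.05) ≈ -0.0529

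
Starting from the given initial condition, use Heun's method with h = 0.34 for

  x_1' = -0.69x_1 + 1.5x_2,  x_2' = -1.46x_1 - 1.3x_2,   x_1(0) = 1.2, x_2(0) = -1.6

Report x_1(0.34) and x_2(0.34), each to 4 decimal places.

Heun on (x_1,x_2): k1 = f(t_n, state_n); k2 = f(t_n + h, state_n + h·k1); state_{n+1} = state_n + (h/2)·(k1 + k2).
0.000000: (1.200000, -1.600000)
  k1 = (-3.228000, 0.328000)
  predictor → (0.102480, -1.488480)
  k2 = (-2.303431, 1.785403)
  → (0.259657, -1.240721)
(x_1(0.34), x_2(0.34)) ≈ (0.2597, -1.2407)

0.2597, -1.2407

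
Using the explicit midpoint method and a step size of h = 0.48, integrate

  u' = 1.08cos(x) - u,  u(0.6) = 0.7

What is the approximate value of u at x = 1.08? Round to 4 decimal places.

0.6880

Midpoint: k1 = f(x_n, u_n); k2 = f(x_n + h/2, u_n + (h/2)·k1); u_{n+1} = u_n + h·k2.
x=0.600000, u=0.700000:
  k1 = f(0.600000, 0.700000) = 0.191362
  k2 = f(0.840000, 0.745927) = -0.025067
  u ← 0.700000 + 0.48·(-0.025067) = 0.687968
u(1.08) ≈ 0.6880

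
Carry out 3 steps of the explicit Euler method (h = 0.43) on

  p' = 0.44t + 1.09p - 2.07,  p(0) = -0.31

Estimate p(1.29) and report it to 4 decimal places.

-4.8173

Euler: p_{n+1} = p_n + h·f(t_n, p_n).
t=0.000000, p=-0.310000: f=-2.407900 → p ← -0.310000 + 0.43·(-2.407900) = -1.345397
t=0.430000, p=-1.345397: f=-3.347283 → p ← -1.345397 + 0.43·(-3.347283) = -2.784729
t=0.860000, p=-2.784729: f=-4.726954 → p ← -2.784729 + 0.43·(-4.726954) = -4.817319
p(1.29) ≈ -4.8173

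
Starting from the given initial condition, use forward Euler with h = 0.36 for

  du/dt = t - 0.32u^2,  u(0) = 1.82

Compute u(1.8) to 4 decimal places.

Euler: u_{n+1} = u_n + h·f(t_n, u_n).
t=0.000000, u=1.820000: f=-1.059968 → u ← 1.820000 + 0.36·(-1.059968) = 1.438412
t=0.360000, u=1.438412: f=-0.302089 → u ← 1.438412 + 0.36·(-0.302089) = 1.329660
t=0.720000, u=1.329660: f=0.154242 → u ← 1.329660 + 0.36·0.154242 = 1.385187
t=1.080000, u=1.385187: f=0.466003 → u ← 1.385187 + 0.36·0.466003 = 1.552948
t=1.440000, u=1.552948: f=0.668273 → u ← 1.552948 + 0.36·0.668273 = 1.793526
u(1.8) ≈ 1.7935

1.7935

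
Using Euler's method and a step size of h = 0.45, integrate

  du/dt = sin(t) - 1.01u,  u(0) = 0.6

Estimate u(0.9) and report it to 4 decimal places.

Euler: u_{n+1} = u_n + h·f(t_n, u_n).
t=0.000000, u=0.600000: f=-0.606000 → u ← 0.600000 + 0.45·(-0.606000) = 0.327300
t=0.450000, u=0.327300: f=0.104393 → u ← 0.327300 + 0.45·0.104393 = 0.374277
u(0.9) ≈ 0.3743

0.3743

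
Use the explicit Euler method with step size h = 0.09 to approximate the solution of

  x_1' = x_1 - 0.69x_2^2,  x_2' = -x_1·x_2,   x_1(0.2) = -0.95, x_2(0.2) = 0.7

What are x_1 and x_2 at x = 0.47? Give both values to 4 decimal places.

Euler on (x_1,x_2): x_1_{n+1} = x_1_n + h·x_1', x_2_{n+1} = x_2_n + h·x_2'.
0.200000: (-0.950000, 0.700000); f=(-1.288100, 0.665000) → (-1.065929, 0.759850)
0.290000: (-1.065929, 0.759850); f=(-1.464316, 0.809946) → (-1.197717, 0.832745)
0.380000: (-1.197717, 0.832745); f=(-1.676208, 0.997393) → (-1.348576, 0.922511)
(x_1(0.47), x_2(0.47)) ≈ (-1.3486, 0.9225)

-1.3486, 0.9225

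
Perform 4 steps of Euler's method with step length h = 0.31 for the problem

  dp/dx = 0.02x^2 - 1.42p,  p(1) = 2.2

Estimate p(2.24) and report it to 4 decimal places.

0.2527

Euler: p_{n+1} = p_n + h·f(x_n, p_n).
x=1.000000, p=2.200000: f=-3.104000 → p ← 2.200000 + 0.31·(-3.104000) = 1.237760
x=1.310000, p=1.237760: f=-1.723297 → p ← 1.237760 + 0.31·(-1.723297) = 0.703538
x=1.620000, p=0.703538: f=-0.946536 → p ← 0.703538 + 0.31·(-0.946536) = 0.410112
x=1.930000, p=0.410112: f=-0.507861 → p ← 0.410112 + 0.31·(-0.507861) = 0.252675
p(2.24) ≈ 0.2527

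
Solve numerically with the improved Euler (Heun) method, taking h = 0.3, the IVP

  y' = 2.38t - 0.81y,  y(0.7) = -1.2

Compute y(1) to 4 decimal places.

-0.3977

Heun: k1 = f(t_n, y_n); k2 = f(t_n + h, y_n + h·k1); y_{n+1} = y_n + (h/2)·(k1 + k2).
t=0.700000, y=-1.200000:
  k1 = f(0.700000, -1.200000) = 2.638000
  k2 = f(1.000000, -0.408600) = 2.710966
  y ← -1.200000 + (0.3/2)·(2.638000 + 2.710966) = -0.397655
y(1) ≈ -0.3977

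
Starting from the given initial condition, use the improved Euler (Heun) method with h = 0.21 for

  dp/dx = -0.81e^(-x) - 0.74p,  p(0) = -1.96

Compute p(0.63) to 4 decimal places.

-1.5258

Heun: k1 = f(x_n, p_n); k2 = f(x_n + h, p_n + h·k1); p_{n+1} = p_n + (h/2)·(k1 + k2).
x=0.000000, p=-1.960000:
  k1 = f(0.000000, -1.960000) = 0.640400
  k2 = f(0.210000, -1.825516) = 0.694309
  p ← -1.960000 + (0.21/2)·(0.640400 + 0.694309) = -1.819856
x=0.210000, p=-1.819856:
  k1 = f(0.210000, -1.819856) = 0.690120
  k2 = f(0.420000, -1.674930) = 0.707241
  p ← -1.819856 + (0.21/2)·(0.690120 + 0.707241) = -1.673133
x=0.420000, p=-1.673133:
  k1 = f(0.420000, -1.673133) = 0.705910
  k2 = f(0.630000, -1.524892) = 0.697020
  p ← -1.673133 + (0.21/2)·(0.705910 + 0.697020) = -1.525825
p(0.63) ≈ -1.5258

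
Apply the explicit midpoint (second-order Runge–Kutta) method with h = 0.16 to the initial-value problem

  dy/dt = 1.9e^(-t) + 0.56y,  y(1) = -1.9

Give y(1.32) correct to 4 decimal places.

Midpoint: k1 = f(t_n, y_n); k2 = f(t_n + h/2, y_n + (h/2)·k1); y_{n+1} = y_n + h·k2.
t=1.000000, y=-1.900000:
  k1 = f(1.000000, -1.900000) = -0.365029
  k2 = f(1.080000, -1.929202) = -0.435122
  y ← -1.900000 + 0.16·(-0.435122) = -1.969619
t=1.160000, y=-1.969619:
  k1 = f(1.160000, -1.969619) = -0.507363
  k2 = f(1.240000, -2.010209) = -0.575887
  y ← -1.969619 + 0.16·(-0.575887) = -2.061761
y(1.32) ≈ -2.0618

-2.0618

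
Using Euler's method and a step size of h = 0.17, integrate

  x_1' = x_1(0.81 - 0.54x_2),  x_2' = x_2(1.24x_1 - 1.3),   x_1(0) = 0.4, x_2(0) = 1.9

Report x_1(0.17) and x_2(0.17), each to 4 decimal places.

0.3853, 1.6403

Euler on (x_1,x_2): x_1_{n+1} = x_1_n + h·x_1', x_2_{n+1} = x_2_n + h·x_2'.
0.000000: (0.400000, 1.900000); f=(-0.086400, -1.527600) → (0.385312, 1.640308)
(x_1(0.17), x_2(0.17)) ≈ (0.3853, 1.6403)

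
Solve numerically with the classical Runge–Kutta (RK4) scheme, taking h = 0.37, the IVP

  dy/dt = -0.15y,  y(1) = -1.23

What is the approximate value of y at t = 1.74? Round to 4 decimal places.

-1.1008

RK4: k1 = f(t_n, y_n); k2 = f(t_n + h/2, y_n + (h/2)·k1); k3 = f(t_n + h/2, y_n + (h/2)·k2); k4 = f(t_n + h, y_n + h·k3); y_{n+1} = y_n + (h/6)·(k1 + 2k2 + 2k3 + k4).
t=1.000000, y=-1.230000:
  k1 = f(1.000000, -1.230000) = 0.184500
  k2 = f(1.185000, -1.195868) = 0.179380
  k3 = f(1.185000, -1.196815) = 0.179522
  k4 = f(1.370000, -1.163577) = 0.174537
  y ← -1.230000 + (0.37/6)·(k1 + 2k2 + 2k3 + k4) = -1.163595
t=1.370000, y=-1.163595:
  k1 = f(1.370000, -1.163595) = 0.174539
  k2 = f(1.555000, -1.131305) = 0.169696
  k3 = f(1.555000, -1.132201) = 0.169830
  k4 = f(1.740000, -1.100758) = 0.165114
  y ← -1.163595 + (0.37/6)·(k1 + 2k2 + 2k3 + k4) = -1.100775
y(1.74) ≈ -1.1008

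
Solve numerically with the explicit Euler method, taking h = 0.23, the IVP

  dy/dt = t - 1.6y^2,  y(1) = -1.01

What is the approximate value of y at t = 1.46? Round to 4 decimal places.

Euler: y_{n+1} = y_n + h·f(t_n, y_n).
t=1.000000, y=-1.010000: f=-0.632160 → y ← -1.010000 + 0.23·(-0.632160) = -1.155397
t=1.230000, y=-1.155397: f=-0.905907 → y ← -1.155397 + 0.23·(-0.905907) = -1.363755
y(1.46) ≈ -1.3638

-1.3638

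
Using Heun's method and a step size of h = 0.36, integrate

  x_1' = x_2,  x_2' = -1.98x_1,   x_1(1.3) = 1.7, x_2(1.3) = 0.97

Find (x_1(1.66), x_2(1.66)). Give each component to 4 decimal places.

1.8311, -0.3662

Heun on (x_1,x_2): k1 = f(x_n, state_n); k2 = f(x_n + h, state_n + h·k1); state_{n+1} = state_n + (h/2)·(k1 + k2).
1.300000: (1.700000, 0.970000)
  k1 = (0.970000, -3.366000)
  predictor → (2.049200, -0.241760)
  k2 = (-0.241760, -4.057416)
  → (1.831083, -0.366215)
(x_1(1.66), x_2(1.66)) ≈ (1.8311, -0.3662)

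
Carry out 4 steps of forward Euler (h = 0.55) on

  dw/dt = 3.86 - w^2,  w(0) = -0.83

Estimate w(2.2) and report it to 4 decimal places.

2.5672

Euler: w_{n+1} = w_n + h·f(t_n, w_n).
t=0.000000, w=-0.830000: f=3.171100 → w ← -0.830000 + 0.55·3.171100 = 0.914105
t=0.550000, w=0.914105: f=3.024412 → w ← 0.914105 + 0.55·3.024412 = 2.577532
t=1.100000, w=2.577532: f=-2.783669 → w ← 2.577532 + 0.55·(-2.783669) = 1.046514
t=1.650000, w=1.046514: f=2.764809 → w ← 1.046514 + 0.55·2.764809 = 2.567159
w(2.2) ≈ 2.5672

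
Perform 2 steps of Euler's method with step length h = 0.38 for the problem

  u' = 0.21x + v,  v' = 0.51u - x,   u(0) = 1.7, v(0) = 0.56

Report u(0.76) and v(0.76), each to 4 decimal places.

Euler on (u,v): u_{n+1} = u_n + h·u', v_{n+1} = v_n + h·v'.
0.000000: (1.700000, 0.560000); f=(0.560000, 0.867000) → (1.912800, 0.889460)
0.380000: (1.912800, 0.889460); f=(0.969260, 0.595528) → (2.281119, 1.115761)
(u(0.76), v(0.76)) ≈ (2.2811, 1.1158)

2.2811, 1.1158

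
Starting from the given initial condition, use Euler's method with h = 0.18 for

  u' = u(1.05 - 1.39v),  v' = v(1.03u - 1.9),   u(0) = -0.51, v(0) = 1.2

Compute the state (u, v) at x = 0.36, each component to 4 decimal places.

Euler on (u,v): u_{n+1} = u_n + h·u', v_{n+1} = v_n + h·v'.
0.000000: (-0.510000, 1.200000); f=(0.315180, -2.910360) → (-0.453268, 0.676135)
0.180000: (-0.453268, 0.676135); f=(-0.049937, -1.600321) → (-0.462256, 0.388077)
(u(0.36), v(0.36)) ≈ (-0.4623, 0.3881)

-0.4623, 0.3881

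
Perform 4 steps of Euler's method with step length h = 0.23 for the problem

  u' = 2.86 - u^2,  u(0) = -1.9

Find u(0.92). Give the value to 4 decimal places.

Euler: u_{n+1} = u_n + h·f(t_n, u_n).
t=0.000000, u=-1.900000: f=-0.750000 → u ← -1.900000 + 0.23·(-0.750000) = -2.072500
t=0.230000, u=-2.072500: f=-1.435256 → u ← -2.072500 + 0.23·(-1.435256) = -2.402609
t=0.460000, u=-2.402609: f=-2.912530 → u ← -2.402609 + 0.23·(-2.912530) = -3.072491
t=0.690000, u=-3.072491: f=-6.580200 → u ← -3.072491 + 0.23·(-6.580200) = -4.585937
u(0.92) ≈ -4.5859

-4.5859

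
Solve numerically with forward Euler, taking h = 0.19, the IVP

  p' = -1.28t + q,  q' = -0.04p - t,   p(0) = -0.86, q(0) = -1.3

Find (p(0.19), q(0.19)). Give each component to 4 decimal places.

Euler on (p,q): p_{n+1} = p_n + h·p', q_{n+1} = q_n + h·q'.
0.000000: (-0.860000, -1.300000); f=(-1.300000, 0.034400) → (-1.107000, -1.293464)
(p(0.19), q(0.19)) ≈ (-1.1070, -1.2935)

-1.1070, -1.2935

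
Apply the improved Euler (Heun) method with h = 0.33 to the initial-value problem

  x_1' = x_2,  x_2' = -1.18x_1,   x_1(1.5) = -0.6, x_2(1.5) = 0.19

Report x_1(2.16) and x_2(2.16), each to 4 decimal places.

-0.3309, 0.5792

Heun on (x_1,x_2): k1 = f(t_n, state_n); k2 = f(t_n + h, state_n + h·k1); state_{n+1} = state_n + (h/2)·(k1 + k2).
1.500000: (-0.600000, 0.190000)
  k1 = (0.190000, 0.708000)
  predictor → (-0.537300, 0.423640)
  k2 = (0.423640, 0.634014)
  → (-0.498749, 0.411432)
1.830000: (-0.498749, 0.411432)
  k1 = (0.411432, 0.588524)
  predictor → (-0.362977, 0.605645)
  k2 = (0.605645, 0.428313)
  → (-0.330932, 0.579210)
(x_1(2.16), x_2(2.16)) ≈ (-0.3309, 0.5792)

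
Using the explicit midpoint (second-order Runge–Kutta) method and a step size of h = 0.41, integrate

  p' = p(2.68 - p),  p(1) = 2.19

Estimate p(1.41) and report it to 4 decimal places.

Midpoint: k1 = f(t_n, p_n); k2 = f(t_n + h/2, p_n + (h/2)·k1); p_{n+1} = p_n + h·k2.
t=1.000000, p=2.190000:
  k1 = f(1.000000, 2.190000) = 1.073100
  k2 = f(1.205000, 2.409985) = 0.650731
  p ← 2.190000 + 0.41·0.650731 = 2.456800
p(1.41) ≈ 2.4568

2.4568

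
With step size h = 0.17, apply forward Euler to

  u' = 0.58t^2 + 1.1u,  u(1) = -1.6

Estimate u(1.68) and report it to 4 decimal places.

-2.3863

Euler: u_{n+1} = u_n + h·f(t_n, u_n).
t=1.000000, u=-1.600000: f=-1.180000 → u ← -1.600000 + 0.17·(-1.180000) = -1.800600
t=1.170000, u=-1.800600: f=-1.186698 → u ← -1.800600 + 0.17·(-1.186698) = -2.002339
t=1.340000, u=-2.002339: f=-1.161125 → u ← -2.002339 + 0.17·(-1.161125) = -2.199730
t=1.510000, u=-2.199730: f=-1.097245 → u ← -2.199730 + 0.17·(-1.097245) = -2.386261
u(1.68) ≈ -2.3863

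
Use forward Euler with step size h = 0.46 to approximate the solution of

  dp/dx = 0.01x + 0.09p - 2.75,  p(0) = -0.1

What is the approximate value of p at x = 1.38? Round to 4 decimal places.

-4.0608

Euler: p_{n+1} = p_n + h·f(x_n, p_n).
x=0.000000, p=-0.100000: f=-2.759000 → p ← -0.100000 + 0.46·(-2.759000) = -1.369140
x=0.460000, p=-1.369140: f=-2.868623 → p ← -1.369140 + 0.46·(-2.868623) = -2.688706
x=0.920000, p=-2.688706: f=-2.982784 → p ← -2.688706 + 0.46·(-2.982784) = -4.060787
p(1.38) ≈ -4.0608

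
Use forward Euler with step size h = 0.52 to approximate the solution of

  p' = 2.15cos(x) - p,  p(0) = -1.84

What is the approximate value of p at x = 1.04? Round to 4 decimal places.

Euler: p_{n+1} = p_n + h·f(x_n, p_n).
x=0.000000, p=-1.840000: f=3.990000 → p ← -1.840000 + 0.52·3.990000 = 0.234800
x=0.520000, p=0.234800: f=1.631011 → p ← 0.234800 + 0.52·1.631011 = 1.082926
p(1.04) ≈ 1.0829

1.0829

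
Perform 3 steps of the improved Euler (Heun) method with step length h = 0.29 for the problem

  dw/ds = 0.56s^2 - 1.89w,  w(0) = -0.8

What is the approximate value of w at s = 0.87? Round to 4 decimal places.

-0.0800

Heun: k1 = f(s_n, w_n); k2 = f(s_n + h, w_n + h·k1); w_{n+1} = w_n + (h/2)·(k1 + k2).
s=0.000000, w=-0.800000:
  k1 = f(0.000000, -0.800000) = 1.512000
  k2 = f(0.290000, -0.361520) = 0.730369
  w ← -0.800000 + (0.29/2)·(1.512000 + 0.730369) = -0.474857
s=0.290000, w=-0.474857:
  k1 = f(0.290000, -0.474857) = 0.944575
  k2 = f(0.580000, -0.200930) = 0.568141
  w ← -0.474857 + (0.29/2)·(0.944575 + 0.568141) = -0.255513
s=0.580000, w=-0.255513:
  k1 = f(0.580000, -0.255513) = 0.671303
  k2 = f(0.870000, -0.060835) = 0.538842
  w ← -0.255513 + (0.29/2)·(0.671303 + 0.538842) = -0.080042
w(0.87) ≈ -0.0800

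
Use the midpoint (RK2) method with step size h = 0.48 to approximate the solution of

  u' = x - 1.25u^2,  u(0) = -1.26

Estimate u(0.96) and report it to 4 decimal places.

-20.4657

Midpoint: k1 = f(x_n, u_n); k2 = f(x_n + h/2, u_n + (h/2)·k1); u_{n+1} = u_n + h·k2.
x=0.000000, u=-1.260000:
  k1 = f(0.000000, -1.260000) = -1.984500
  k2 = f(0.240000, -1.736280) = -3.528335
  u ← -1.260000 + 0.48·(-3.528335) = -2.953601
x=0.480000, u=-2.953601:
  k1 = f(0.480000, -2.953601) = -10.424698
  k2 = f(0.720000, -5.455529) = -36.483489
  u ← -2.953601 + 0.48·(-36.483489) = -20.465676
u(0.96) ≈ -20.4657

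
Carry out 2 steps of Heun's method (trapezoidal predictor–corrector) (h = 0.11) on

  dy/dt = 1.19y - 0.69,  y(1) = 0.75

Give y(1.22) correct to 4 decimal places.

0.8008

Heun: k1 = f(t_n, y_n); k2 = f(t_n + h, y_n + h·k1); y_{n+1} = y_n + (h/2)·(k1 + k2).
t=1.000000, y=0.750000:
  k1 = f(1.000000, 0.750000) = 0.202500
  k2 = f(1.110000, 0.772275) = 0.229007
  y ← 0.750000 + (0.11/2)·(0.202500 + 0.229007) = 0.773733
t=1.110000, y=0.773733:
  k1 = f(1.110000, 0.773733) = 0.230742
  k2 = f(1.220000, 0.799115) = 0.260946
  y ← 0.773733 + (0.11/2)·(0.230742 + 0.260946) = 0.800776
y(1.22) ≈ 0.8008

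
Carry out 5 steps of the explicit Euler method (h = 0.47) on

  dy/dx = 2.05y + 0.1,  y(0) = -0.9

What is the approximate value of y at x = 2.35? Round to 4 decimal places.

Euler: y_{n+1} = y_n + h·f(x_n, y_n).
x=0.000000, y=-0.900000: f=-1.745000 → y ← -0.900000 + 0.47·(-1.745000) = -1.720150
x=0.470000, y=-1.720150: f=-3.426307 → y ← -1.720150 + 0.47·(-3.426307) = -3.330515
x=0.940000, y=-3.330515: f=-6.727555 → y ← -3.330515 + 0.47·(-6.727555) = -6.492465
x=1.410000, y=-6.492465: f=-13.209554 → y ← -6.492465 + 0.47·(-13.209554) = -12.700956
x=1.880000, y=-12.700956: f=-25.936959 → y ← -12.700956 + 0.47·(-25.936959) = -24.891326
y(2.35) ≈ -24.8913

-24.8913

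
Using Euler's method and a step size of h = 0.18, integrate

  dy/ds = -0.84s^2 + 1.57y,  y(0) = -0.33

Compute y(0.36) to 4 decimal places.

-0.5478

Euler: y_{n+1} = y_n + h·f(s_n, y_n).
s=0.000000, y=-0.330000: f=-0.518100 → y ← -0.330000 + 0.18·(-0.518100) = -0.423258
s=0.180000, y=-0.423258: f=-0.691731 → y ← -0.423258 + 0.18·(-0.691731) = -0.547770
y(0.36) ≈ -0.5478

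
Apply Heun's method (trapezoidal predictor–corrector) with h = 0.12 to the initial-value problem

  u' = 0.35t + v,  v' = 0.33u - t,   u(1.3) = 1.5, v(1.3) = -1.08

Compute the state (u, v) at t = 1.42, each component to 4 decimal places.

Heun on (u,v): k1 = f(t_n, state_n); k2 = f(t_n + h, state_n + h·k1); state_{n+1} = state_n + (h/2)·(k1 + k2).
1.300000: (1.500000, -1.080000)
  k1 = (-0.625000, -0.805000)
  predictor → (1.425000, -1.176600)
  k2 = (-0.679600, -0.949750)
  → (1.421724, -1.185285)
(u(1.42), v(1.42)) ≈ (1.4217, -1.1853)

1.4217, -1.1853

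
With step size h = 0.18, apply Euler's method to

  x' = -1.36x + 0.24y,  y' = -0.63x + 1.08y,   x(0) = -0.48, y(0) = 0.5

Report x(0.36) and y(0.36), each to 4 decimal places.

-0.2293, 0.8170

Euler on (x,y): x_{n+1} = x_n + h·x', y_{n+1} = y_n + h·y'.
0.000000: (-0.480000, 0.500000); f=(0.772800, 0.842400) → (-0.340896, 0.651632)
0.180000: (-0.340896, 0.651632); f=(0.620010, 0.918527) → (-0.229294, 0.816967)
(x(0.36), y(0.36)) ≈ (-0.2293, 0.8170)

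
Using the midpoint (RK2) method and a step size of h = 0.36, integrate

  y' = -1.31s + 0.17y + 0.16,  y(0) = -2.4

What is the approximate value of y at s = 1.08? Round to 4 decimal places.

-3.5008

Midpoint: k1 = f(s_n, y_n); k2 = f(s_n + h/2, y_n + (h/2)·k1); y_{n+1} = y_n + h·k2.
s=0.000000, y=-2.400000:
  k1 = f(0.000000, -2.400000) = -0.248000
  k2 = f(0.180000, -2.444640) = -0.491389
  y ← -2.400000 + 0.36·(-0.491389) = -2.576900
s=0.360000, y=-2.576900:
  k1 = f(0.360000, -2.576900) = -0.749673
  k2 = f(0.540000, -2.711841) = -1.008413
  y ← -2.576900 + 0.36·(-1.008413) = -2.939929
s=0.720000, y=-2.939929:
  k1 = f(0.720000, -2.939929) = -1.282988
  k2 = f(0.900000, -3.170866) = -1.558047
  y ← -2.939929 + 0.36·(-1.558047) = -3.500826
y(1.08) ≈ -3.5008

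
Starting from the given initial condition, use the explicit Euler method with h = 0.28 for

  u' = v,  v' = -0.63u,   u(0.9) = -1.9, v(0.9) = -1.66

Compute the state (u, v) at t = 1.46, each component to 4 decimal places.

-2.7358, -0.9077

Euler on (u,v): u_{n+1} = u_n + h·u', v_{n+1} = v_n + h·v'.
0.900000: (-1.900000, -1.660000); f=(-1.660000, 1.197000) → (-2.364800, -1.324840)
1.180000: (-2.364800, -1.324840); f=(-1.324840, 1.489824) → (-2.735755, -0.907689)
(u(1.46), v(1.46)) ≈ (-2.7358, -0.9077)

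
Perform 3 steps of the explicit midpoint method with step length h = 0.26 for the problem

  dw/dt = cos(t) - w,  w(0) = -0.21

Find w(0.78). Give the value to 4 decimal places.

0.3753

Midpoint: k1 = f(t_n, w_n); k2 = f(t_n + h/2, w_n + (h/2)·k1); w_{n+1} = w_n + h·k2.
t=0.000000, w=-0.210000:
  k1 = f(0.000000, -0.210000) = 1.210000
  k2 = f(0.130000, -0.052700) = 1.044262
  w ← -0.210000 + 0.26·1.044262 = 0.061508
t=0.260000, w=0.061508:
  k1 = f(0.260000, 0.061508) = 0.904882
  k2 = f(0.390000, 0.179143) = 0.745766
  w ← 0.061508 + 0.26·0.745766 = 0.255407
t=0.520000, w=0.255407:
  k1 = f(0.520000, 0.255407) = 0.612412
  k2 = f(0.650000, 0.335021) = 0.461063
  w ← 0.255407 + 0.26·0.461063 = 0.375284
w(0.78) ≈ 0.3753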